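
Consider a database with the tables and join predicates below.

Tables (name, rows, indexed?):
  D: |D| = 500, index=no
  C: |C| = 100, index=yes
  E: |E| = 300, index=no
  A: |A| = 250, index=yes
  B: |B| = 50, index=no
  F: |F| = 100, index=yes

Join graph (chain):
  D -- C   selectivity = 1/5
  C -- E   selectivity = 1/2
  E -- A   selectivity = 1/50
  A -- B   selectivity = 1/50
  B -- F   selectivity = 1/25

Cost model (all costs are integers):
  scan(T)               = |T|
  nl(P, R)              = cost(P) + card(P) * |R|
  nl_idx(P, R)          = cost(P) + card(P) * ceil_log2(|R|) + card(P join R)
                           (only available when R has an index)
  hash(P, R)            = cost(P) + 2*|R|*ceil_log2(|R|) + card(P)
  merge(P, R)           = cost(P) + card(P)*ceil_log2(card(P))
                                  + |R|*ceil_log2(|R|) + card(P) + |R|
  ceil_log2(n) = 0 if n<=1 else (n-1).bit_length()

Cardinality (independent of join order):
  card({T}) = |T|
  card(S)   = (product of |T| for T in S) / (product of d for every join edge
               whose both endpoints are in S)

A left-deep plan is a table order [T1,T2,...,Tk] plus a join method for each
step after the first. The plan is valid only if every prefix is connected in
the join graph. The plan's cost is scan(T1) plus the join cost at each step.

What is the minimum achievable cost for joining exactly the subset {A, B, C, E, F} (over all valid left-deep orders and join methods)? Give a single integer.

Selinger DP over subsets of {A,B,C,E,F}:
  {C}: scan cost=100, card=100
  {E}: scan cost=300, card=300
  {A}: scan cost=250, card=250
  {B}: scan cost=50, card=50
  {F}: scan cost=100, card=100
  {CE}: card=15000; try (C,hash)→2000, (E,merge)→3900, (C,merge)→4100, (E,hash)→5600, (C,nl_idx)→17400, (E,nl)→30100 …(+1); best=2000 via (C,hash)
  {AE}: card=1500; try (A,nl_idx)→4200, (A,hash)→4600, (E,merge)→5500, (A,merge)→5550, (E,hash)→5900, (E,nl)→75250 …(+1); best=4200 via (A,nl_idx)
  {AB}: card=250; try (A,nl_idx)→700, (B,hash)→1100, (A,merge)→2650, (B,merge)→2850, (A,hash)→4100, (A,nl)→12550 …(+1); best=700 via (A,nl_idx)
  {BF}: card=200; try (F,nl_idx)→600, (B,hash)→800, (F,merge)→1200, (B,merge)→1250, (F,hash)→1500, (F,nl)→5050 …(+1); best=600 via (F,nl_idx)
  {ACE}: card=75000; try (C,hash)→7100, (A,hash)→21000, (C,merge)→23000, (C,nl_idx)→89700, (C,nl)→154200, (A,nl_idx)→197000 …(+2); best=7100 via (C,hash)
  {ABE}: card=1500; try (E,merge)→5950, (B,hash)→6300, (E,hash)→6350, (B,merge)→22550, (E,nl)→75700, (B,nl)→79200; best=5950 via (E,merge)
  {ABF}: card=1000; try (F,hash)→2350, (A,nl_idx)→3200, (F,nl_idx)→3450, (F,merge)→3750, (A,merge)→4650, (A,hash)→4800 …(+2); best=2350 via (F,hash)
  {ABCE}: card=75000; try (C,hash)→8850, (C,merge)→24750, (B,hash)→82700, (C,nl_idx)→91450, (C,nl)→155950, (B,merge)→1357450 …(+1); best=8850 via (C,hash)
  {ABEF}: card=6000; try (E,hash)→8750, (F,hash)→8850, (E,merge)→16350, (F,nl_idx)→22450, (F,merge)→24750, (F,nl)→155950 …(+1); best=8750 via (E,hash)
  {ABCEF}: card=300000; try (C,hash)→16150, (F,hash)→85250, (C,merge)→93550, (C,nl_idx)→350750, (C,nl)→608750, (F,nl_idx)→833850 …(+2); best=16150 via (C,hash)

16150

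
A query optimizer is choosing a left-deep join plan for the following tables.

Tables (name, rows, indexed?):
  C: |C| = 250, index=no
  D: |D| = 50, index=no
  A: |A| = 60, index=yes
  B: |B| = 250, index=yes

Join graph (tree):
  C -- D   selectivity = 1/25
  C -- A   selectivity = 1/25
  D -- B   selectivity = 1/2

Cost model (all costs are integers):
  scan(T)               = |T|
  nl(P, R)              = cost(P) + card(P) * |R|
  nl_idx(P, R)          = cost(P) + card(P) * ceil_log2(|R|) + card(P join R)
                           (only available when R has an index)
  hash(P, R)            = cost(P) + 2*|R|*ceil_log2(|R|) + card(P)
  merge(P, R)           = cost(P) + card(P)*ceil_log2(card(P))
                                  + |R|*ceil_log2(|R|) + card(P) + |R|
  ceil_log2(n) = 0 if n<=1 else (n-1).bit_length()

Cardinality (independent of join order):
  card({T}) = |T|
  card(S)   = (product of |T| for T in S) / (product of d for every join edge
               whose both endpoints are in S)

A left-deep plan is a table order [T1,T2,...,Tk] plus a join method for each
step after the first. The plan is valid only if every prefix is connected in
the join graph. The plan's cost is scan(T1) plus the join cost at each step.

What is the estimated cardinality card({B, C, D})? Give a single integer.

Tables in S: B(250), C(250), D(50)
Edges inside S: C-D(d=25), D-B(d=2)
numerator = 250 * 250 * 50 = 3125000
denominator = 25 * 2 = 50
card(S) = 3125000 / 50 = 62500

62500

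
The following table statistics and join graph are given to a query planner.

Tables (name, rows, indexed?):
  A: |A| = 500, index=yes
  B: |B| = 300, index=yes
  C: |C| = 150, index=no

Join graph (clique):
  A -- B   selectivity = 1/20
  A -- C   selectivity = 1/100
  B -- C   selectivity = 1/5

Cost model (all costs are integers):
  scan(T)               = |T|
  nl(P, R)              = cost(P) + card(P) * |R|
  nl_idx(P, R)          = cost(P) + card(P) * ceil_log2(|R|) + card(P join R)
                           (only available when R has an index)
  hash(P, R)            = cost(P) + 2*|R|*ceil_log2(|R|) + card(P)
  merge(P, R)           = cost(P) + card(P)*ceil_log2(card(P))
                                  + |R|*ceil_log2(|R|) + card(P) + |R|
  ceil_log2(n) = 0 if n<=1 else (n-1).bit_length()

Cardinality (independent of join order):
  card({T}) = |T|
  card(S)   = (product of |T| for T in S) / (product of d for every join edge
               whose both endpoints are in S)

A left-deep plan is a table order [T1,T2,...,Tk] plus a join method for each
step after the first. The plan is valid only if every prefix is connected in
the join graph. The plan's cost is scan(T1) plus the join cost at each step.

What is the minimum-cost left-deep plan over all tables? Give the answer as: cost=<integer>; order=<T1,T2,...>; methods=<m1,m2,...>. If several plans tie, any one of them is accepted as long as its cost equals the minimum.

cost=8400; order=C,A,B; methods=nl_idx,hash

Selinger DP (subsets sized 1..n):
  {A}: scan cost=500, card=500
  {B}: scan cost=300, card=300
  {C}: scan cost=150, card=150
  {AB}: card=7500; try (B,hash)→6400, (A,merge)→8300, (B,merge)→8500, (A,hash)→9600, (A,nl_idx)→10500, (B,nl_idx)→12500 …(+2); best=6400 via (B,hash)
  {AC}: card=750; try (A,nl_idx)→2250, (C,hash)→3400, (A,merge)→6500, (C,merge)→6850, (A,hash)→9300, (A,nl)→75150 …(+1); best=2250 via (A,nl_idx)
  {BC}: card=9000; try (C,hash)→3000, (B,merge)→4500, (C,merge)→4650, (B,hash)→5700, (B,nl_idx)→10500, (B,nl)→45150 …(+1); best=3000 via (C,hash)
  {ABC}: card=2250; try (B,hash)→8400, (B,nl_idx)→11250, (B,merge)→13500, (C,hash)→16300, (A,hash)→21000, (A,nl_idx)→86250 …(+5); best=8400 via (B,hash)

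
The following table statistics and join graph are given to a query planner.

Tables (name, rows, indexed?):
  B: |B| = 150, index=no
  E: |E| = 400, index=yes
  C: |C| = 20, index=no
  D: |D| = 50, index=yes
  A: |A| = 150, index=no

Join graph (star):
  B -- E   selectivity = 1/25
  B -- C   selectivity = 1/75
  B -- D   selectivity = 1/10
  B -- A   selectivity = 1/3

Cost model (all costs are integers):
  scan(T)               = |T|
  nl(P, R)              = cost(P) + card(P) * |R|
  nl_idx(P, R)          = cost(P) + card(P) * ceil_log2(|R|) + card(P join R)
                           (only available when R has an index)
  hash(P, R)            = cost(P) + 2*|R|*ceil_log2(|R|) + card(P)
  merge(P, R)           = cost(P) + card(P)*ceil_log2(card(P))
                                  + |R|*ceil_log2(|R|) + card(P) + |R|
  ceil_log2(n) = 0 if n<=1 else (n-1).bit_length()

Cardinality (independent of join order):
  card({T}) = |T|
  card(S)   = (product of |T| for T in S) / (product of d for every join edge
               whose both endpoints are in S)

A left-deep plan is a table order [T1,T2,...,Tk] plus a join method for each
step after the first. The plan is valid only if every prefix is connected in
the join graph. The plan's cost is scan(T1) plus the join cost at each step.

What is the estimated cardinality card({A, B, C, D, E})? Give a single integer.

160000

Tables in S: A(150), B(150), C(20), D(50), E(400)
Edges inside S: B-E(d=25), B-C(d=75), B-D(d=10), B-A(d=3)
numerator = 150 * 150 * 20 * 50 * 400 = 9000000000
denominator = 25 * 75 * 10 * 3 = 56250
card(S) = 9000000000 / 56250 = 160000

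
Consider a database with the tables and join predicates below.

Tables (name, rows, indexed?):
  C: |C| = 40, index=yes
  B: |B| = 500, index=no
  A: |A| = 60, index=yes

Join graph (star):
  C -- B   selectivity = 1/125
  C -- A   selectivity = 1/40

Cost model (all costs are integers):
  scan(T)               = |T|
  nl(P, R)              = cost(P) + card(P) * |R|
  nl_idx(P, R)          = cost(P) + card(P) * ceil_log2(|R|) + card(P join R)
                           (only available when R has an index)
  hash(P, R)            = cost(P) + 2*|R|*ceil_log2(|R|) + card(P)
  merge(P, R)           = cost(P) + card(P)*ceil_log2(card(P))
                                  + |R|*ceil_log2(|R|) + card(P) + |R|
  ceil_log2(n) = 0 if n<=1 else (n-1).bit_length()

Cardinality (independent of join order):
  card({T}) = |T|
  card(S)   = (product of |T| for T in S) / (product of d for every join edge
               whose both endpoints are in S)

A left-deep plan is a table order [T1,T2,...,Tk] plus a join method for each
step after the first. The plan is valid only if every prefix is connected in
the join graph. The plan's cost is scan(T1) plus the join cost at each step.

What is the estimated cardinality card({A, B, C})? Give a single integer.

Tables in S: A(60), B(500), C(40)
Edges inside S: C-B(d=125), C-A(d=40)
numerator = 60 * 500 * 40 = 1200000
denominator = 125 * 40 = 5000
card(S) = 1200000 / 5000 = 240

240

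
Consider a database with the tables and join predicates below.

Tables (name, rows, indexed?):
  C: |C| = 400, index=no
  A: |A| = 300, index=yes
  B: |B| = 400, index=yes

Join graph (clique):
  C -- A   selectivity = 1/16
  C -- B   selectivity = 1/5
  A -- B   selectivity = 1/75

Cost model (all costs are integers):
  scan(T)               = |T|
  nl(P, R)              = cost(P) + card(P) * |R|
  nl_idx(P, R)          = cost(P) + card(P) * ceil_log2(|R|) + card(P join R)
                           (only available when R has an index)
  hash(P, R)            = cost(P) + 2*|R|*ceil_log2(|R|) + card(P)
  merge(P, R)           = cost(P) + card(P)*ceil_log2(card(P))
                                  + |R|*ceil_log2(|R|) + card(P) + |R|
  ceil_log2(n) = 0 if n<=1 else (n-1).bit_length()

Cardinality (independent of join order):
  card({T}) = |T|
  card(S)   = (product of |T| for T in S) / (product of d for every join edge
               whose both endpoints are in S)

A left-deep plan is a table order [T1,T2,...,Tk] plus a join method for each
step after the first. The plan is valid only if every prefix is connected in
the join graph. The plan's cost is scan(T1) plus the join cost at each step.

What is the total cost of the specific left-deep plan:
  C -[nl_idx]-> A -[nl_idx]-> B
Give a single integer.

87000

step 1: scan C: cost=400, card=400
step 2: join A via nl_idx
    card(P join A) = 400*300/(16) = 7500
    cost = 400 + 400*9 + 7500 = 11500
step 3: join B via nl_idx
    card(P join B) = 7500*400/(5*75) = 8000
    cost = 11500 + 7500*9 + 8000 = 87000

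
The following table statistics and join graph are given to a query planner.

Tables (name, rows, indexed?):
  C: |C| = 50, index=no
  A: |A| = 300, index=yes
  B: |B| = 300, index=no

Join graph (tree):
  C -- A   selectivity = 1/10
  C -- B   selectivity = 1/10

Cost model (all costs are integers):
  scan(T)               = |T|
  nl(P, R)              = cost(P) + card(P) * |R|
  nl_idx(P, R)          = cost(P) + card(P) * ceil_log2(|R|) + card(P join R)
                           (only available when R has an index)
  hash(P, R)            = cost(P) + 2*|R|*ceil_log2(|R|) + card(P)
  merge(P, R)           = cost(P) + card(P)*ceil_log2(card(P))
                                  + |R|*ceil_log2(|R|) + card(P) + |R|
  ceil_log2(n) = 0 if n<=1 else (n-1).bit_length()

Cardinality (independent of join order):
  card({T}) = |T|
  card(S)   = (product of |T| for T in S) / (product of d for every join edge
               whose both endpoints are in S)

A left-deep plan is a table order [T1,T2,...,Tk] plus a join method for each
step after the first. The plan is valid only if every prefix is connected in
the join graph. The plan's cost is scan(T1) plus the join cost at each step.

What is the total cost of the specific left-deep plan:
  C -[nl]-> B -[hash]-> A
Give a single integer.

21950

step 1: scan C: cost=50, card=50
step 2: join B via nl
    card(P join B) = 50*300/(10) = 1500
    cost = 50 + 50*300 = 15050
step 3: join A via hash
    card(P join A) = 1500*300/(10) = 45000
    cost = 15050 + 2*300*9 + 1500 = 21950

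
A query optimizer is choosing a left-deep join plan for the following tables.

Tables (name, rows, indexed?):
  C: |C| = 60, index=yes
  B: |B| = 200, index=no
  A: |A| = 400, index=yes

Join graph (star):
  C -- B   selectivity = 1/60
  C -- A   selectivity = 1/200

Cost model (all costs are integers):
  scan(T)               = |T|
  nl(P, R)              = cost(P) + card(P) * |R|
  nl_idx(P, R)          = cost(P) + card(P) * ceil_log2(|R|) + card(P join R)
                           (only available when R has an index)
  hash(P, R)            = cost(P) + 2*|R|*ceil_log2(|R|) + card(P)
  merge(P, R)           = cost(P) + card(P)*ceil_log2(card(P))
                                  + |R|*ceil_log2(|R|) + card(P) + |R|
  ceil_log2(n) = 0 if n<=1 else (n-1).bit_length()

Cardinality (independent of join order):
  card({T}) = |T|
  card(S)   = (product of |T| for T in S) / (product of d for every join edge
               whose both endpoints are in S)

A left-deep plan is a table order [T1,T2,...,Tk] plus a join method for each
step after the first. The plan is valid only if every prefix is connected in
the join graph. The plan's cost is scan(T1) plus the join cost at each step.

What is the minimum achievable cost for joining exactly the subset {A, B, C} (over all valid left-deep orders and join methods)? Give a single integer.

Selinger DP over subsets of {A,B,C}:
  {C}: scan cost=60, card=60
  {B}: scan cost=200, card=200
  {A}: scan cost=400, card=400
  {BC}: card=200; try (C,hash)→1120, (C,nl_idx)→1600, (B,merge)→2280, (C,merge)→2420, (B,hash)→3320, (B,nl)→12060 …(+1); best=1120 via (C,hash)
  {AC}: card=120; try (A,nl_idx)→720, (C,hash)→1520, (C,nl_idx)→2920, (A,merge)→4480, (C,merge)→4820, (A,hash)→7320 …(+2); best=720 via (A,nl_idx)
  {ABC}: card=400; try (A,nl_idx)→3320, (B,merge)→3480, (B,hash)→4040, (A,merge)→6920, (A,hash)→8520, (B,nl)→24720 …(+1); best=3320 via (A,nl_idx)

3320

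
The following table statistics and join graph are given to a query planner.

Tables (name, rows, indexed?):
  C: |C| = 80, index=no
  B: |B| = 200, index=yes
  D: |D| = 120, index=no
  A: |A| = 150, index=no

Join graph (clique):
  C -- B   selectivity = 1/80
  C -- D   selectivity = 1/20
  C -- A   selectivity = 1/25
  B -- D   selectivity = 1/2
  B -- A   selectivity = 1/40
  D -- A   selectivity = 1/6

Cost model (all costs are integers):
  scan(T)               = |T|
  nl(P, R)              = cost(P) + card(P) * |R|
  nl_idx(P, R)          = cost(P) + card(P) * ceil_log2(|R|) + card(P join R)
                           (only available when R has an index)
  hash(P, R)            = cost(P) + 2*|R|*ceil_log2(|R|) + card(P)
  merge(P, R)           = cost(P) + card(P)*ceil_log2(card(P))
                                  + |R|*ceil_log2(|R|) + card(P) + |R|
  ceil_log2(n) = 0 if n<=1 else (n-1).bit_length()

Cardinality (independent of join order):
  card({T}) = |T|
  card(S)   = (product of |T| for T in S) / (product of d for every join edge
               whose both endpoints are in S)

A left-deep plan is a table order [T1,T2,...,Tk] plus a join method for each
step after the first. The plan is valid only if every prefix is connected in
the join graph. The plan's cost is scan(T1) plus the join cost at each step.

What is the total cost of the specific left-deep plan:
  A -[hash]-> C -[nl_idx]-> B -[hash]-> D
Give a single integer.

step 1: scan A: cost=150, card=150
step 2: join C via hash
    card(P join C) = 150*80/(25) = 480
    cost = 150 + 2*80*7 + 150 = 1420
step 3: join B via nl_idx
    card(P join B) = 480*200/(80*40) = 30
    cost = 1420 + 480*8 + 30 = 5290
step 4: join D via hash
    card(P join D) = 30*120/(20*2*6) = 15
    cost = 5290 + 2*120*7 + 30 = 7000

7000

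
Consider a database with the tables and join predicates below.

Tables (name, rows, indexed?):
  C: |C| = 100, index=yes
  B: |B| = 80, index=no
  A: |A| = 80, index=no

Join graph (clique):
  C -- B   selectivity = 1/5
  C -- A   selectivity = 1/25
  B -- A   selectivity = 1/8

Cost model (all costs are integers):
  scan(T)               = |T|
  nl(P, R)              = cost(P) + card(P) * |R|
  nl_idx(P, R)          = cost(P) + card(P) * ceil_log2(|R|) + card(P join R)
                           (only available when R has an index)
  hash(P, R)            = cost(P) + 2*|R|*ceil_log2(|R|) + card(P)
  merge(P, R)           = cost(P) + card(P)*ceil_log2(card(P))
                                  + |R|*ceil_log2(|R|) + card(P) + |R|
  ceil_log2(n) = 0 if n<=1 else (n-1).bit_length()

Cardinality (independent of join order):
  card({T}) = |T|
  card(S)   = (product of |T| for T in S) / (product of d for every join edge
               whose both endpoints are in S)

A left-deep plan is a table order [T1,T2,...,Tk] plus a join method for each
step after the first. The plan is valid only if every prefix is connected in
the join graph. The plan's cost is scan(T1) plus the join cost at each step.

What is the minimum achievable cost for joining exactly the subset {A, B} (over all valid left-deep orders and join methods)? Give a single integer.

Selinger DP over subsets of {A,B}:
  {B}: scan cost=80, card=80
  {A}: scan cost=80, card=80
  {AB}: card=800; try (B,hash)→1280, (A,hash)→1280, (B,merge)→1360, (A,merge)→1360, (B,nl)→6480, (A,nl)→6480; best=1280 via (B,hash)

1280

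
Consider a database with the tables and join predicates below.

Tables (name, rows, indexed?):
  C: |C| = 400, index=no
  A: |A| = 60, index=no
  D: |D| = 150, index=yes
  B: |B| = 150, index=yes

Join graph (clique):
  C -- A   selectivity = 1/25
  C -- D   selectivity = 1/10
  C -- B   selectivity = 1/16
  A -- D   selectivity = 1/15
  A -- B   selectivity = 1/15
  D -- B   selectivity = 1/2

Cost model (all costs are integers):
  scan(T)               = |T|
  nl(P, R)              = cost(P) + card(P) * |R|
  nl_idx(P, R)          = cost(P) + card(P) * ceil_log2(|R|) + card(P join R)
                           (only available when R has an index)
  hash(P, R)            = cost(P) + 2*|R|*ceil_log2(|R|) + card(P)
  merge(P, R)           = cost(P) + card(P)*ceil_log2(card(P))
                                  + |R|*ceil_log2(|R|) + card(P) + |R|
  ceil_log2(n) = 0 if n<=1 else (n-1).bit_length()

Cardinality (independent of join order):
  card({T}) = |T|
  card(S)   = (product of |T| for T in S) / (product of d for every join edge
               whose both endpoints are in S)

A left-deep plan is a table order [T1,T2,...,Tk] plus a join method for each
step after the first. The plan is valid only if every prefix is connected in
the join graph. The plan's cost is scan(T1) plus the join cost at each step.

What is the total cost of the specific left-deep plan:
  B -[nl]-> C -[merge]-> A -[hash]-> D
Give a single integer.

112320

step 1: scan B: cost=150, card=150
step 2: join C via nl
    card(P join C) = 150*400/(16) = 3750
    cost = 150 + 150*400 = 60150
step 3: join A via merge
    card(P join A) = 3750*60/(25*15) = 600
    cost = 60150 + 3750*12 + 60*6 + 3750 + 60 = 109320
step 4: join D via hash
    card(P join D) = 600*150/(10*15*2) = 300
    cost = 109320 + 2*150*8 + 600 = 112320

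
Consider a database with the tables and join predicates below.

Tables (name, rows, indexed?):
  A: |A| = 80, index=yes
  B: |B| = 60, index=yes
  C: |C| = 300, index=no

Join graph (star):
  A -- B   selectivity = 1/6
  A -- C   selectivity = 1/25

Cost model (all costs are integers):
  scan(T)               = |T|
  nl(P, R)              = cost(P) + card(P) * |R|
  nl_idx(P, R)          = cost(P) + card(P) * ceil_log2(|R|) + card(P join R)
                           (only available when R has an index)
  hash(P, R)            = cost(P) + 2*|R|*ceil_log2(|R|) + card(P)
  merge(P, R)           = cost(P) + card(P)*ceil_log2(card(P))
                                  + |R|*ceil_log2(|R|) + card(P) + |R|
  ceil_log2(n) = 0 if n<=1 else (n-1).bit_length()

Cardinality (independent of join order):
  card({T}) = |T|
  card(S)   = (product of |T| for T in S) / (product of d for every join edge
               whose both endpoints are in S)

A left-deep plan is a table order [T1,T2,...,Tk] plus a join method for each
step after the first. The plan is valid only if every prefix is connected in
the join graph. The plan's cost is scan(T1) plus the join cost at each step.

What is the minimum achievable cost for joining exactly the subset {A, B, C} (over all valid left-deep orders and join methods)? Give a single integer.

3400

Selinger DP over subsets of {A,B,C}:
  {A}: scan cost=80, card=80
  {B}: scan cost=60, card=60
  {C}: scan cost=300, card=300
  {AB}: card=800; try (B,hash)→880, (A,merge)→1120, (B,merge)→1140, (A,hash)→1240, (A,nl_idx)→1280, (B,nl_idx)→1360 …(+2); best=880 via (B,hash)
  {AC}: card=960; try (A,hash)→1720, (A,nl_idx)→3360, (C,merge)→3720, (A,merge)→3940, (C,hash)→5560, (C,nl)→24080 …(+1); best=1720 via (A,hash)
  {ABC}: card=9600; try (B,hash)→3400, (C,hash)→7080, (C,merge)→12680, (B,merge)→12700, (B,nl_idx)→17080, (B,nl)→59320 …(+1); best=3400 via (B,hash)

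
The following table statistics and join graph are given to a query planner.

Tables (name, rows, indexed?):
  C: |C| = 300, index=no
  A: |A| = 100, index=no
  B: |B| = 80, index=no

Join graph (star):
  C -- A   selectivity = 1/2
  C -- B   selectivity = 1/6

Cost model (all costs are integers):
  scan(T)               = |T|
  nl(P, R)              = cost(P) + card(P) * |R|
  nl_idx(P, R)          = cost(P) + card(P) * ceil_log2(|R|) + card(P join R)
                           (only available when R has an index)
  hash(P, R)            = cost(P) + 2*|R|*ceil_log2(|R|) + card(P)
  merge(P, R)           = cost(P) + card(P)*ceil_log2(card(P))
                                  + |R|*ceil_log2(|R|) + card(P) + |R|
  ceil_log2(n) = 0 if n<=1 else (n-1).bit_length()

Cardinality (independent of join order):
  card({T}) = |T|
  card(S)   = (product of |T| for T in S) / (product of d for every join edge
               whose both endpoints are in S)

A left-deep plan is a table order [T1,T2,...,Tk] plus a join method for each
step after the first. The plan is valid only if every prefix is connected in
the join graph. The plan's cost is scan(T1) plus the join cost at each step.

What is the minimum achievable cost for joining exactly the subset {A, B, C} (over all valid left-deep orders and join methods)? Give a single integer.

7120

Selinger DP over subsets of {A,B,C}:
  {C}: scan cost=300, card=300
  {A}: scan cost=100, card=100
  {B}: scan cost=80, card=80
  {AC}: card=15000; try (A,hash)→2000, (C,merge)→3900, (A,merge)→4100, (C,hash)→5600, (C,nl)→30100, (A,nl)→30300; best=2000 via (A,hash)
  {BC}: card=4000; try (B,hash)→1720, (C,merge)→3720, (B,merge)→3940, (C,hash)→5560, (C,nl)→24080, (B,nl)→24300; best=1720 via (B,hash)
  {ABC}: card=200000; try (A,hash)→7120, (B,hash)→18120, (A,merge)→54520, (B,merge)→227640, (A,nl)→401720, (B,nl)→1202000; best=7120 via (A,hash)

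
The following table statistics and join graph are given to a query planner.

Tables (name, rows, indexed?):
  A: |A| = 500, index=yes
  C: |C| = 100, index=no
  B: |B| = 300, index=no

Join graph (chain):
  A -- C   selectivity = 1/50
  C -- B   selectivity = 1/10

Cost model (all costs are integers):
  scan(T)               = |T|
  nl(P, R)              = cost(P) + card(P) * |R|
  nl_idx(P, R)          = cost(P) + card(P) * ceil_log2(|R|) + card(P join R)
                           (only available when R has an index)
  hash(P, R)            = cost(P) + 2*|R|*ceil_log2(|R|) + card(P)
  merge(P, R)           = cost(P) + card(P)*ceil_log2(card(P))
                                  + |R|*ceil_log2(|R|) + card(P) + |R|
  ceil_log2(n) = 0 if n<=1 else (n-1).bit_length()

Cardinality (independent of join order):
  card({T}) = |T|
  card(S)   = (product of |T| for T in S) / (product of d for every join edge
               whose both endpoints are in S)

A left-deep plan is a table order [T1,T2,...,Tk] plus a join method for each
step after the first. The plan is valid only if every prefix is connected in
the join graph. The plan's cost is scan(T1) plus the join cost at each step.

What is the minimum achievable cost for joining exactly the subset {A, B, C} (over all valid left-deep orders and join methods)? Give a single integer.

Selinger DP over subsets of {A,B,C}:
  {A}: scan cost=500, card=500
  {C}: scan cost=100, card=100
  {B}: scan cost=300, card=300
  {AC}: card=1000; try (A,nl_idx)→2000, (C,hash)→2400, (A,merge)→5900, (C,merge)→6300, (A,hash)→9200, (A,nl)→50100 …(+1); best=2000 via (A,nl_idx)
  {BC}: card=3000; try (C,hash)→2000, (B,merge)→3900, (C,merge)→4100, (B,hash)→5600, (B,nl)→30100, (C,nl)→30300; best=2000 via (C,hash)
  {ABC}: card=30000; try (B,hash)→8400, (A,hash)→14000, (B,merge)→16000, (A,merge)→46000, (A,nl_idx)→59000, (B,nl)→302000 …(+1); best=8400 via (B,hash)

8400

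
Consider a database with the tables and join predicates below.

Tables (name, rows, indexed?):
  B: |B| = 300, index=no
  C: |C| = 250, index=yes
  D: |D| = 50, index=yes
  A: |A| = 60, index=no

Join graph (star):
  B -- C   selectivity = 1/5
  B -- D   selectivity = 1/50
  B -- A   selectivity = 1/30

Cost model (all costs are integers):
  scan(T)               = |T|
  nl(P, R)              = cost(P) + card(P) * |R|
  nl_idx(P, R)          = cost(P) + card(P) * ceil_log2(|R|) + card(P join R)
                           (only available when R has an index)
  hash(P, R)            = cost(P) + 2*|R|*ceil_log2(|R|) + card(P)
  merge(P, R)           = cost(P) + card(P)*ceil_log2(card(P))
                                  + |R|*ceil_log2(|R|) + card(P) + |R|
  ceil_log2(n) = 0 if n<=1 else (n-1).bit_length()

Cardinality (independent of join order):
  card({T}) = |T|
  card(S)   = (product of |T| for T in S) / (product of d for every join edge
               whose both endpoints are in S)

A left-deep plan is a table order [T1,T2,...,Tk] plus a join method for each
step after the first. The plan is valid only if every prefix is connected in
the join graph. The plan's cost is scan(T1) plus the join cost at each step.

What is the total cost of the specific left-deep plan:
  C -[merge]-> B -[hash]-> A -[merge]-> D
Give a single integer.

501570

step 1: scan C: cost=250, card=250
step 2: join B via merge
    card(P join B) = 250*300/(5) = 15000
    cost = 250 + 250*8 + 300*9 + 250 + 300 = 5500
step 3: join A via hash
    card(P join A) = 15000*60/(30) = 30000
    cost = 5500 + 2*60*6 + 15000 = 21220
step 4: join D via merge
    card(P join D) = 30000*50/(50) = 30000
    cost = 21220 + 30000*15 + 50*6 + 30000 + 50 = 501570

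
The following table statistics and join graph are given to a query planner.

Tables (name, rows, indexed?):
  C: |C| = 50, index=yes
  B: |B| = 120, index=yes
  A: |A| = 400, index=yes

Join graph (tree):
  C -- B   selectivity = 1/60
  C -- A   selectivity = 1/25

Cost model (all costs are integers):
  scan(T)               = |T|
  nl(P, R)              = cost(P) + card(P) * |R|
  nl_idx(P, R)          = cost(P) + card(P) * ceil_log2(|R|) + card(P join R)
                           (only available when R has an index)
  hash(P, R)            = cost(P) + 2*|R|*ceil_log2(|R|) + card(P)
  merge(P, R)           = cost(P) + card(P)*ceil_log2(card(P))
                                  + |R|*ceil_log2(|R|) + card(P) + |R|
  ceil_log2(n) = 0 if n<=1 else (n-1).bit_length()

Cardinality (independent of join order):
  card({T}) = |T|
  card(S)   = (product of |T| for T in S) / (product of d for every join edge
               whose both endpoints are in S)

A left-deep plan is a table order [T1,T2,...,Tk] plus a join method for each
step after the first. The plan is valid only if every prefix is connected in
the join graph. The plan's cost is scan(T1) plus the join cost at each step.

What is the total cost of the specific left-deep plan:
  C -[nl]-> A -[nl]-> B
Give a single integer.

step 1: scan C: cost=50, card=50
step 2: join A via nl
    card(P join A) = 50*400/(25) = 800
    cost = 50 + 50*400 = 20050
step 3: join B via nl
    card(P join B) = 800*120/(60) = 1600
    cost = 20050 + 800*120 = 116050

116050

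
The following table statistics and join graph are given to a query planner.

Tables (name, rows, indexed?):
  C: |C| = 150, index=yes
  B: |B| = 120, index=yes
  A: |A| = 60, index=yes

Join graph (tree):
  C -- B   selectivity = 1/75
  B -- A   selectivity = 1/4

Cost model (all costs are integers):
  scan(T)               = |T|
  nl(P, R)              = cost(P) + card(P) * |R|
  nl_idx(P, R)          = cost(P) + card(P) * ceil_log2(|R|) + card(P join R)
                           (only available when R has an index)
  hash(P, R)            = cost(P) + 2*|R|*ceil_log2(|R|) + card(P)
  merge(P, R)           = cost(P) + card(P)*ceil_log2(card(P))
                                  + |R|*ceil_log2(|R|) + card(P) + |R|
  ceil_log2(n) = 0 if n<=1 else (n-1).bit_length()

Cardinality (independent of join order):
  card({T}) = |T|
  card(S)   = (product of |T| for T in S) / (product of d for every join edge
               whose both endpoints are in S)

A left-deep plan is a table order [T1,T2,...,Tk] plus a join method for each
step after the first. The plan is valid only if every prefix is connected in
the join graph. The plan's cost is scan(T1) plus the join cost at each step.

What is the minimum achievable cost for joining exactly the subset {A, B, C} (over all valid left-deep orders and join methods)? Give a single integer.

2280

Selinger DP over subsets of {A,B,C}:
  {C}: scan cost=150, card=150
  {B}: scan cost=120, card=120
  {A}: scan cost=60, card=60
  {BC}: card=240; try (C,nl_idx)→1320, (B,nl_idx)→1440, (B,hash)→1980, (C,merge)→2430, (B,merge)→2460, (C,hash)→2640 …(+2); best=1320 via (C,nl_idx)
  {AB}: card=1800; try (A,hash)→960, (B,merge)→1440, (A,merge)→1500, (B,hash)→1800, (B,nl_idx)→2280, (A,nl_idx)→2640 …(+2); best=960 via (A,hash)
  {ABC}: card=3600; try (A,hash)→2280, (A,merge)→3900, (C,hash)→5160, (A,nl_idx)→6360, (A,nl)→15720, (C,nl_idx)→18960 …(+2); best=2280 via (A,hash)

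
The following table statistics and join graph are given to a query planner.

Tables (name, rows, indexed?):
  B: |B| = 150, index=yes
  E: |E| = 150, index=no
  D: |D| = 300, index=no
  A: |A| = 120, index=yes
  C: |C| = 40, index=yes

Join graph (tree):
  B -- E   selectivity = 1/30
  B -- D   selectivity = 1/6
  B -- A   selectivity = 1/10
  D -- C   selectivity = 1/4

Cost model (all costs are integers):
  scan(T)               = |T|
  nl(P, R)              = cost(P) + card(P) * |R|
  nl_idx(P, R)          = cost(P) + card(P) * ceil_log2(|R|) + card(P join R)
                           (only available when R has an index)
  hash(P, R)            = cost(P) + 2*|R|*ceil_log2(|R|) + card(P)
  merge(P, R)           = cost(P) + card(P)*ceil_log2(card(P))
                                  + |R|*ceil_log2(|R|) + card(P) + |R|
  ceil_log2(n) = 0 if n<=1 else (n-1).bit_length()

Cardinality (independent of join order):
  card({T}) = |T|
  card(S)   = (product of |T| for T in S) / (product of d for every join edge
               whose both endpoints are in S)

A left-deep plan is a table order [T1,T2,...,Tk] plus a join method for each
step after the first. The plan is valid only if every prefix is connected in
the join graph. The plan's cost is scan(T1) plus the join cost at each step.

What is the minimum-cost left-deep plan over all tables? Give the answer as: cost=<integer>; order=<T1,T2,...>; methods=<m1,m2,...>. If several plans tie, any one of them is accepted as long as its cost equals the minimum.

cost=422910; order=E,B,D,C,A; methods=nl_idx,hash,hash,hash

Selinger DP (subsets sized 1..n):
  {B}: scan cost=150, card=150
  {E}: scan cost=150, card=150
  {D}: scan cost=300, card=300
  {A}: scan cost=120, card=120
  {C}: scan cost=40, card=40
  {BE}: card=750; try (B,nl_idx)→2100, (E,hash)→2700, (B,hash)→2700, (E,merge)→2850, (B,merge)→2850, (E,nl)→22650 …(+1); best=2100 via (B,nl_idx)
  {BD}: card=7500; try (B,hash)→3000, (D,merge)→4500, (B,merge)→4650, (D,hash)→5700, (B,nl_idx)→10200, (D,nl)→45150 …(+1); best=3000 via (B,hash)
  {AB}: card=1800; try (A,hash)→1980, (B,merge)→2430, (A,merge)→2460, (B,hash)→2640, (B,nl_idx)→2880, (A,nl_idx)→3000 …(+2); best=1980 via (A,hash)
  {CD}: card=3000; try (C,hash)→1080, (D,merge)→3320, (C,merge)→3580, (C,nl_idx)→5100, (D,hash)→5480, (D,nl)→12040 …(+1); best=1080 via (C,hash)
  {BDE}: card=37500; try (D,hash)→8250, (E,hash)→12900, (D,merge)→13350, (E,merge)→109350, (D,nl)→227100, (E,nl)→1128000; best=8250 via (D,hash)
  {ABE}: card=9000; try (A,hash)→4530, (E,hash)→6180, (A,merge)→11310, (A,nl_idx)→16350, (E,merge)→24930, (A,nl)→92100 …(+1); best=4530 via (A,hash)
  {ABD}: card=90000; try (D,hash)→9180, (A,hash)→12180, (D,merge)→26580, (A,merge)→108960, (A,nl_idx)→145500, (D,nl)→541980 …(+1); best=9180 via (D,hash)
  {BCD}: card=75000; try (B,hash)→6480, (C,hash)→10980, (B,merge)→41430, (B,nl_idx)→100080, (C,merge)→108280, (C,nl_idx)→123000 …(+2); best=6480 via (B,hash)
  {ABDE}: card=450000; try (D,hash)→18930, (A,hash)→47430, (E,hash)→101580, (D,merge)→142530, (A,merge)→646710, (A,nl_idx)→720750 …(+4); best=18930 via (D,hash)
  {BCDE}: card=375000; try (C,hash)→46230, (E,hash)→83880, (C,nl_idx)→608250, (C,merge)→646030, (E,merge)→1357830, (C,nl)→1508250 …(+1); best=46230 via (C,hash)
  {ABCD}: card=900000; try (A,hash)→83160, (C,hash)→99660, (A,merge)→1357440, (A,nl_idx)→1431480, (C,nl_idx)→1449180, (C,merge)→1629460 …(+2); best=83160 via (A,hash)
  {ABCDE}: card=4500000; try (A,hash)→422910, (C,hash)→469410, (E,hash)→985560, (A,nl_idx)→7171230, (C,nl_idx)→7218930, (A,merge)→7547190 …(+5); best=422910 via (A,hash)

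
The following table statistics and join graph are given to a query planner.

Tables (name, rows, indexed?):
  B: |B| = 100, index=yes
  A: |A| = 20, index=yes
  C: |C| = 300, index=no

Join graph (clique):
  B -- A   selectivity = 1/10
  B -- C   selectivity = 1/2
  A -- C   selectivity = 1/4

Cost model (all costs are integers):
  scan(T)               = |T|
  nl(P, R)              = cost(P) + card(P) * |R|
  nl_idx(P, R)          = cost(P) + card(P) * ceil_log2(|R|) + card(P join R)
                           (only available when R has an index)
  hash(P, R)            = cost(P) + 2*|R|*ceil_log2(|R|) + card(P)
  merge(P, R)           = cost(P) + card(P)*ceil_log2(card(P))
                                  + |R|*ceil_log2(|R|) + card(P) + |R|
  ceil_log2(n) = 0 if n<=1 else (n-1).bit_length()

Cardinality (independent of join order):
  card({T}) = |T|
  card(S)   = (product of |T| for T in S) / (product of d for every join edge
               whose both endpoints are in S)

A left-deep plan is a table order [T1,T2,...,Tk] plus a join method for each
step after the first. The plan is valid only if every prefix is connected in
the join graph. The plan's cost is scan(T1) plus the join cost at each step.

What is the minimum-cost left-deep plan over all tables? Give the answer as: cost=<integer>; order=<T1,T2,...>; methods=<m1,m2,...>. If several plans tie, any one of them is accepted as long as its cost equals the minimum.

Selinger DP (subsets sized 1..n):
  {B}: scan cost=100, card=100
  {A}: scan cost=20, card=20
  {C}: scan cost=300, card=300
  {AB}: card=200; try (B,nl_idx)→360, (A,hash)→400, (A,nl_idx)→800, (B,merge)→940, (A,merge)→1020, (B,hash)→1440 …(+2); best=360 via (B,nl_idx)
  {BC}: card=15000; try (B,hash)→2000, (C,merge)→3900, (B,merge)→4100, (C,hash)→5600, (B,nl_idx)→17400, (C,nl)→30100 …(+1); best=2000 via (B,hash)
  {AC}: card=1500; try (A,hash)→800, (C,merge)→3140, (A,nl_idx)→3300, (A,merge)→3420, (C,hash)→5440, (C,nl)→6020 …(+1); best=800 via (A,hash)
  {ABC}: card=7500; try (B,hash)→3700, (C,merge)→5160, (C,hash)→5960, (A,hash)→17200, (B,nl_idx)→18800, (B,merge)→19600 …(+5); best=3700 via (B,hash)

cost=3700; order=C,A,B; methods=hash,hash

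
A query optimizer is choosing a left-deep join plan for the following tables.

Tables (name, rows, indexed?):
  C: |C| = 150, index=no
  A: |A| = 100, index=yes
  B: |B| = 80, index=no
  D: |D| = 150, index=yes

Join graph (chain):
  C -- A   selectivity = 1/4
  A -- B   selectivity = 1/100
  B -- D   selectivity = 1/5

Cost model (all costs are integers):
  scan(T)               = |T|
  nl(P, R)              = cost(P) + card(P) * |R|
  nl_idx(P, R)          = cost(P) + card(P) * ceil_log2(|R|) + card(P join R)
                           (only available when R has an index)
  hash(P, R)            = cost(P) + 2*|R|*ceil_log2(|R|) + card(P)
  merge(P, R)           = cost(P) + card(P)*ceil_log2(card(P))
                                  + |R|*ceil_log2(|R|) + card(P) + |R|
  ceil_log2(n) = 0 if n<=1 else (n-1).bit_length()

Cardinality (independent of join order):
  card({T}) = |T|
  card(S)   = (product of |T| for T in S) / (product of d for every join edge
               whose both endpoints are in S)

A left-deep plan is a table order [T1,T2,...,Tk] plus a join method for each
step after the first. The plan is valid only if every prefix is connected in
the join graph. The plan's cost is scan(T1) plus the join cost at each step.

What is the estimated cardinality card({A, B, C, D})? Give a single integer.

90000

Tables in S: A(100), B(80), C(150), D(150)
Edges inside S: C-A(d=4), A-B(d=100), B-D(d=5)
numerator = 100 * 80 * 150 * 150 = 180000000
denominator = 4 * 100 * 5 = 2000
card(S) = 180000000 / 2000 = 90000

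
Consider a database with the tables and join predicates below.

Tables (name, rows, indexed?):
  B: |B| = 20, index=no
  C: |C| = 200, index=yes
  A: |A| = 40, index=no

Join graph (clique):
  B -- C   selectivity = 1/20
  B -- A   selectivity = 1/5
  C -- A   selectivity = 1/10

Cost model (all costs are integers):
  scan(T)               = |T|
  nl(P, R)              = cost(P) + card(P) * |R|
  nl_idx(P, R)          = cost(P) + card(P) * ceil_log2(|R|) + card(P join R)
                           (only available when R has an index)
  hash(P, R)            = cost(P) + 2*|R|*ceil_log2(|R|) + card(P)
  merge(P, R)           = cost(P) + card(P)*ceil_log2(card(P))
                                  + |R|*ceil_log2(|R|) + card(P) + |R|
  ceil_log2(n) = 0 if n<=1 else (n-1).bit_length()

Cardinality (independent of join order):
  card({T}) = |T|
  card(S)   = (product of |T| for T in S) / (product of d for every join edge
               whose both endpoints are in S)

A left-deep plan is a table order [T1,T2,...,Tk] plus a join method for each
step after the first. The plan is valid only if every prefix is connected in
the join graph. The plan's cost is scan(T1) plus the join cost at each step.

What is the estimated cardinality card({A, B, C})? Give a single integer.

160

Tables in S: A(40), B(20), C(200)
Edges inside S: B-C(d=20), B-A(d=5), C-A(d=10)
numerator = 40 * 20 * 200 = 160000
denominator = 20 * 5 * 10 = 1000
card(S) = 160000 / 1000 = 160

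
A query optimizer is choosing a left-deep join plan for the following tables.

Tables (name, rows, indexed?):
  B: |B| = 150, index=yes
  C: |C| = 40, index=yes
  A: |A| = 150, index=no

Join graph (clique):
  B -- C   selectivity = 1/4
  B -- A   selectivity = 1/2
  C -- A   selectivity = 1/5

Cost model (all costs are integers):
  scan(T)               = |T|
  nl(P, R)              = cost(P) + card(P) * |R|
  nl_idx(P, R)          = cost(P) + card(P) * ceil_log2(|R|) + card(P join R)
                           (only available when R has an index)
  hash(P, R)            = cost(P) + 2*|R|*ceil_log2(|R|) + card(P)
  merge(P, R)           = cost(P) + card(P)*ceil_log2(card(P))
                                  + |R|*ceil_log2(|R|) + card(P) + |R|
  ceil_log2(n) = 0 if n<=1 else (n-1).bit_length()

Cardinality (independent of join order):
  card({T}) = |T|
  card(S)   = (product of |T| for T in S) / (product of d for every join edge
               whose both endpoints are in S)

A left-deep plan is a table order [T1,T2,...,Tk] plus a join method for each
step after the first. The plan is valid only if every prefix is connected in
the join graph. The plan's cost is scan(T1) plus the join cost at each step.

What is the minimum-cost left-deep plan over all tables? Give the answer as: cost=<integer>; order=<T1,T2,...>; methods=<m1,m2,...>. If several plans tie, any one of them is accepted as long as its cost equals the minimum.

cost=4380; order=A,C,B; methods=hash,hash

Selinger DP (subsets sized 1..n):
  {B}: scan cost=150, card=150
  {C}: scan cost=40, card=40
  {A}: scan cost=150, card=150
  {BC}: card=1500; try (C,hash)→780, (B,merge)→1670, (C,merge)→1780, (B,nl_idx)→1860, (B,hash)→2480, (C,nl_idx)→2550 …(+2); best=780 via (C,hash)
  {AB}: card=11250; try (B,hash)→2700, (A,hash)→2700, (B,merge)→2850, (A,merge)→2850, (B,nl_idx)→12600, (B,nl)→22650 …(+1); best=2700 via (B,hash)
  {AC}: card=1200; try (C,hash)→780, (A,merge)→1670, (C,merge)→1780, (C,nl_idx)→2250, (A,hash)→2480, (A,nl)→6040 …(+1); best=780 via (C,hash)
  {ABC}: card=22500; try (B,hash)→4380, (A,hash)→4680, (C,hash)→14430, (B,merge)→16530, (A,merge)→20130, (B,nl_idx)→32880 …(+5); best=4380 via (B,hash)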